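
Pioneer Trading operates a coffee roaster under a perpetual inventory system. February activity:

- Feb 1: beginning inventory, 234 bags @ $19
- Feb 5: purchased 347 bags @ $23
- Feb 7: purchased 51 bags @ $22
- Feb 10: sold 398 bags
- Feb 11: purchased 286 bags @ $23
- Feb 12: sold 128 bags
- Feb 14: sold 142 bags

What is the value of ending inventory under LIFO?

Ending inventory = $4,814

Feb 10, 398 sold [LIFO — newest first]: 51 @ $22 + 347 @ $23 = $9,103
Feb 12, 128 sold [LIFO — newest first]: 128 @ $23 = $2,944
Feb 14, 142 sold [LIFO — newest first]: 142 @ $23 = $3,266
Total COGS = $9,103 + $2,944 + $3,266 = $15,313
Ending inventory: 234 @ $19 + 16 @ $23 = $4,814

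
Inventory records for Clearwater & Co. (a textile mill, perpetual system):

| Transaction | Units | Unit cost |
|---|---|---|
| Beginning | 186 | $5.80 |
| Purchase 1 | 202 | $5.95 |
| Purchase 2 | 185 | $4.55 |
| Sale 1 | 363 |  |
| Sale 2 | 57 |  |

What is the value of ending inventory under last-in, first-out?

Ending inventory = $887.40

Sale 1 (363) [LIFO — newest first]: 185 @ $4.55 + 178 @ $5.95 = $1,900.85
Sale 2 (57) [LIFO — newest first]: 24 @ $5.95 + 33 @ $5.80 = $334.20
Total COGS = $1,900.85 + $334.20 = $2,235.05
Ending inventory: 153 @ $5.80 = $887.40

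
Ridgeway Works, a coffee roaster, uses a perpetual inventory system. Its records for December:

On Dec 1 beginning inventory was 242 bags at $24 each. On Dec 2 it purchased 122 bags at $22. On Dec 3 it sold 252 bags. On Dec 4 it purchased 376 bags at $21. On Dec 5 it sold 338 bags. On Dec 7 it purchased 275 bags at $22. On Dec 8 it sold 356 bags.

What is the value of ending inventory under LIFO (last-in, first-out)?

Ending inventory = $1,656

Dec 3, 252 sold [LIFO — newest first]: 122 @ $22 + 130 @ $24 = $5,804
Dec 5, 338 sold [LIFO — newest first]: 338 @ $21 = $7,098
Dec 8, 356 sold [LIFO — newest first]: 275 @ $22 + 38 @ $21 + 43 @ $24 = $7,880
Total COGS = $5,804 + $7,098 + $7,880 = $20,782
Ending inventory: 69 @ $24 = $1,656
Check: goods available $22,438 = COGS $20,782 + ending $1,656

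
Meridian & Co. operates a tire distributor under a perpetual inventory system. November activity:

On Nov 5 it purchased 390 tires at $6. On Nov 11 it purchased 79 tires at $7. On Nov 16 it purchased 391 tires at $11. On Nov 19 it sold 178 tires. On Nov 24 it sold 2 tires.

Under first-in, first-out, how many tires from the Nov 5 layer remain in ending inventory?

Nov 19, 178 sold [FIFO — oldest first]: 178 @ $6 = $1,068
Nov 24, 2 sold [FIFO — oldest first]: 2 @ $6 = $12
Total COGS = $1,068 + $12 = $1,080
Ending inventory: 210 @ $6 + 79 @ $7 + 391 @ $11 = $6,114
Check: goods available $7,194 = COGS $1,080 + ending $6,114

210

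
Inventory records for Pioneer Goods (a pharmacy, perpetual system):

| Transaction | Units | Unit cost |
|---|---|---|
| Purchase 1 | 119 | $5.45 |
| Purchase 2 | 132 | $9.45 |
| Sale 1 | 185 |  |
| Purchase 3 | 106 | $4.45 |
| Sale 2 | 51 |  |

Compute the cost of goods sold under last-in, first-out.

COGS = $1,763.20

Sale 1 (185) [LIFO — newest first]: 132 @ $9.45 + 53 @ $5.45 = $1,536.25
Sale 2 (51) [LIFO — newest first]: 51 @ $4.45 = $226.95
Total COGS = $1,536.25 + $226.95 = $1,763.20
Ending inventory: 66 @ $5.45 + 55 @ $4.45 = $604.45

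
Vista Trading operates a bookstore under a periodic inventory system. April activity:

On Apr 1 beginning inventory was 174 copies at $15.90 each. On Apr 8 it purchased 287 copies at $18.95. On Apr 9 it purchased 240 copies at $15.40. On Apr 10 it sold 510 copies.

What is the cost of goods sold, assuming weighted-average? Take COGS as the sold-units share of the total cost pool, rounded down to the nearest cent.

COGS = $8,658.54

Apr 10, sell 510: 510/701 × $11,901.25 → $8,658.54
Ending inventory (cost pool remaining) = $3,242.71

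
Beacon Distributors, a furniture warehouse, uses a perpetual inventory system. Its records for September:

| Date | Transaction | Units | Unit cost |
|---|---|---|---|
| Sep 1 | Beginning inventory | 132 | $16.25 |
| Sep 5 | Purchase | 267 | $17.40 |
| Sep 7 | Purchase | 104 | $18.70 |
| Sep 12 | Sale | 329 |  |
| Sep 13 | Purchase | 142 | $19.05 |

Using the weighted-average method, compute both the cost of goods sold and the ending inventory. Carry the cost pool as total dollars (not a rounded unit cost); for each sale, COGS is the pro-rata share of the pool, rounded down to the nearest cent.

After Sep 1: 132 on hand, pool $2,145.00 (≈ $16.2500 each)
After Sep 5: 399 on hand, pool $6,790.80 (≈ $17.0195 each)
After Sep 7: 503 on hand, pool $8,735.60 (≈ $17.3670 each)
Sep 12, sell 329: 329/503 × $8,735.60 → $5,713.74
After Sep 13: 316 on hand, pool $5,726.96 (≈ $18.1233 each)
Ending inventory (cost pool remaining) = $5,726.96

COGS = $5,713.74; ending inventory = $5,726.96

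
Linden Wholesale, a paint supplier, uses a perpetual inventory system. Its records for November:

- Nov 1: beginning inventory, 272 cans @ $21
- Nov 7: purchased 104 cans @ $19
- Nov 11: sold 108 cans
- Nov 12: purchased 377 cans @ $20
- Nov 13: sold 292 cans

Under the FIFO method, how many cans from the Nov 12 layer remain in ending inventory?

Nov 11, 108 sold [FIFO — oldest first]: 108 @ $21 = $2,268
Nov 13, 292 sold [FIFO — oldest first]: 164 @ $21 + 104 @ $19 + 24 @ $20 = $5,900
Total COGS = $2,268 + $5,900 = $8,168
Ending inventory: 353 @ $20 = $7,060

353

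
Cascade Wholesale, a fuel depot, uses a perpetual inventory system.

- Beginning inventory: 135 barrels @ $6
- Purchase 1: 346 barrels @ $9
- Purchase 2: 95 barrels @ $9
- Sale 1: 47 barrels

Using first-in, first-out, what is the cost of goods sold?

COGS = $282

Sale 1 (47) [FIFO — oldest first]: 47 @ $6 = $282
Ending inventory: 88 @ $6 + 346 @ $9 + 95 @ $9 = $4,497
Check: goods available $4,779 = COGS $282 + ending $4,497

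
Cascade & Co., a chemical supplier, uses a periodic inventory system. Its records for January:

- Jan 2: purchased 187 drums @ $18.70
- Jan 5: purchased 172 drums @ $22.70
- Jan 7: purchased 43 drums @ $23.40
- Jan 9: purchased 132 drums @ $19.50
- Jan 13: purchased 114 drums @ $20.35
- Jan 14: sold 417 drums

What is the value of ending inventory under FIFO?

Ending inventory = $4,601.40

Jan 14, 417 sold [FIFO — oldest first]: 187 @ $18.70 + 172 @ $22.70 + 43 @ $23.40 + 15 @ $19.50 = $8,700.00
Ending inventory: 117 @ $19.50 + 114 @ $20.35 = $4,601.40
Check: goods available $13,301.40 = COGS $8,700.00 + ending $4,601.40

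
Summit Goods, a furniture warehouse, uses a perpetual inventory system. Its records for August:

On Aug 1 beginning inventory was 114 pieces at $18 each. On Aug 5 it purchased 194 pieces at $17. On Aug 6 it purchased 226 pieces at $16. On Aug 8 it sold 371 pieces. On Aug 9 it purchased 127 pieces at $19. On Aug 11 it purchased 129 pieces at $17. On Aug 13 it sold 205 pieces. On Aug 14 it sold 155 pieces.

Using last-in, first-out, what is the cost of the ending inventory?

Ending inventory = $1,062

Aug 8, 371 sold [LIFO — newest first]: 226 @ $16 + 145 @ $17 = $6,081
Aug 13, 205 sold [LIFO — newest first]: 129 @ $17 + 76 @ $19 = $3,637
Aug 14, 155 sold [LIFO — newest first]: 51 @ $19 + 49 @ $17 + 55 @ $18 = $2,792
Total COGS = $6,081 + $3,637 + $2,792 = $12,510
Ending inventory: 59 @ $18 = $1,062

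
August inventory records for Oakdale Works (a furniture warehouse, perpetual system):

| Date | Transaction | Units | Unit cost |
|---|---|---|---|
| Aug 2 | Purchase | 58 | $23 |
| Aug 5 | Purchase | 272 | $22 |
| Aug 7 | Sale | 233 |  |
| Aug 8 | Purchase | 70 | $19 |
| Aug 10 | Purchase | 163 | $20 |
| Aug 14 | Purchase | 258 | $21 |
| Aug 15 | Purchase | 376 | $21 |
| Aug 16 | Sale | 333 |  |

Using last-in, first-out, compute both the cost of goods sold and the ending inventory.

Aug 7, 233 sold [LIFO — newest first]: 233 @ $22 = $5,126
Aug 16, 333 sold [LIFO — newest first]: 333 @ $21 = $6,993
Total COGS = $5,126 + $6,993 = $12,119
Ending inventory: 58 @ $23 + 39 @ $22 + 70 @ $19 + 163 @ $20 + 258 @ $21 + 43 @ $21 = $13,103
Check: goods available $25,222 = COGS $12,119 + ending $13,103

COGS = $12,119; ending inventory = $13,103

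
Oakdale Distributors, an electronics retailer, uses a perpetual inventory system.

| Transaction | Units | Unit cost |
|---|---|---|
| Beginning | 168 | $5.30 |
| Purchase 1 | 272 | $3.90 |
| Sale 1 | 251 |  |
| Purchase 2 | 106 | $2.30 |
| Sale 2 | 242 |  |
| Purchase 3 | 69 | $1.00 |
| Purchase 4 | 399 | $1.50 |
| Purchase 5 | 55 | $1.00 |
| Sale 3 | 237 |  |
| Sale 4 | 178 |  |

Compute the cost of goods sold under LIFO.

COGS = $2,509.10

Sale 1 (251) [LIFO — newest first]: 251 @ $3.90 = $978.90
Sale 2 (242) [LIFO — newest first]: 106 @ $2.30 + 21 @ $3.90 + 115 @ $5.30 = $935.20
Sale 3 (237) [LIFO — newest first]: 55 @ $1.00 + 182 @ $1.50 = $328.00
Sale 4 (178) [LIFO — newest first]: 178 @ $1.50 = $267.00
Total COGS = $978.90 + $935.20 + $328.00 + $267.00 = $2,509.10
Ending inventory: 53 @ $5.30 + 69 @ $1.00 + 39 @ $1.50 = $408.40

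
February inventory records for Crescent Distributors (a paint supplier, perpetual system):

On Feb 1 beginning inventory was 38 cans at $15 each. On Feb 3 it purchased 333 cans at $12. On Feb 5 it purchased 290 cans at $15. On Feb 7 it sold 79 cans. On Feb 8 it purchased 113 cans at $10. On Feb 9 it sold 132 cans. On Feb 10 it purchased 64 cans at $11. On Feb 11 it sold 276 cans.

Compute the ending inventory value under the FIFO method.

Feb 7, 79 sold [FIFO — oldest first]: 38 @ $15 + 41 @ $12 = $1,062
Feb 9, 132 sold [FIFO — oldest first]: 132 @ $12 = $1,584
Feb 11, 276 sold [FIFO — oldest first]: 160 @ $12 + 116 @ $15 = $3,660
Total COGS = $1,062 + $1,584 + $3,660 = $6,306
Ending inventory: 174 @ $15 + 113 @ $10 + 64 @ $11 = $4,444

Ending inventory = $4,444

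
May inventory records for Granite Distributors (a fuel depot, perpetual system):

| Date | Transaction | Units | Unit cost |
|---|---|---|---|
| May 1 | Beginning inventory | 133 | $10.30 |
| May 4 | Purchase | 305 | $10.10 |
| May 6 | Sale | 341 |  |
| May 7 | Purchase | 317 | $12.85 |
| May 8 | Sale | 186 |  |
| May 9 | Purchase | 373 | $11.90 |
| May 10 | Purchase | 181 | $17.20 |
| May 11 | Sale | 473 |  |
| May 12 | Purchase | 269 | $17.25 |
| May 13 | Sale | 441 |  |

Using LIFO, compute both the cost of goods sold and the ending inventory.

COGS = $19,202.90; ending inventory = $1,513.10

May 6, 341 sold [LIFO — newest first]: 305 @ $10.10 + 36 @ $10.30 = $3,451.30
May 8, 186 sold [LIFO — newest first]: 186 @ $12.85 = $2,390.10
May 11, 473 sold [LIFO — newest first]: 181 @ $17.20 + 292 @ $11.90 = $6,588.00
May 13, 441 sold [LIFO — newest first]: 269 @ $17.25 + 81 @ $11.90 + 91 @ $12.85 = $6,773.50
Total COGS = $3,451.30 + $2,390.10 + $6,588.00 + $6,773.50 = $19,202.90
Ending inventory: 97 @ $10.30 + 40 @ $12.85 = $1,513.10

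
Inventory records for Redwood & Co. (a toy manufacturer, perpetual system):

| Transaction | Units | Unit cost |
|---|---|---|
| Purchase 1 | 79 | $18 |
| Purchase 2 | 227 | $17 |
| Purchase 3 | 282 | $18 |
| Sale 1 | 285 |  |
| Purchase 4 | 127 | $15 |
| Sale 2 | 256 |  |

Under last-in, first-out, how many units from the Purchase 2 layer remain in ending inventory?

95

Sale 1 (285) [LIFO — newest first]: 282 @ $18 + 3 @ $17 = $5,127
Sale 2 (256) [LIFO — newest first]: 127 @ $15 + 129 @ $17 = $4,098
Total COGS = $5,127 + $4,098 = $9,225
Ending inventory: 79 @ $18 + 95 @ $17 = $3,037
Check: goods available $12,262 = COGS $9,225 + ending $3,037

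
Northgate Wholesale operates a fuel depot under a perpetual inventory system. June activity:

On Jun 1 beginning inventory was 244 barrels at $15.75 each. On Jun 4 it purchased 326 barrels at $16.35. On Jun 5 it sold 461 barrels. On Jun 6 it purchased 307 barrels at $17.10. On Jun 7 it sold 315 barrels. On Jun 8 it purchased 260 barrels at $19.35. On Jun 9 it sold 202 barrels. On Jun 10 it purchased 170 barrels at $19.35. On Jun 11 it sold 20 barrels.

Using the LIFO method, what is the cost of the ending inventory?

Jun 5, 461 sold [LIFO — newest first]: 326 @ $16.35 + 135 @ $15.75 = $7,456.35
Jun 7, 315 sold [LIFO — newest first]: 307 @ $17.10 + 8 @ $15.75 = $5,375.70
Jun 9, 202 sold [LIFO — newest first]: 202 @ $19.35 = $3,908.70
Jun 11, 20 sold [LIFO — newest first]: 20 @ $19.35 = $387.00
Total COGS = $7,456.35 + $5,375.70 + $3,908.70 + $387.00 = $17,127.75
Ending inventory: 101 @ $15.75 + 58 @ $19.35 + 150 @ $19.35 = $5,615.55
Check: goods available $22,743.30 = COGS $17,127.75 + ending $5,615.55

Ending inventory = $5,615.55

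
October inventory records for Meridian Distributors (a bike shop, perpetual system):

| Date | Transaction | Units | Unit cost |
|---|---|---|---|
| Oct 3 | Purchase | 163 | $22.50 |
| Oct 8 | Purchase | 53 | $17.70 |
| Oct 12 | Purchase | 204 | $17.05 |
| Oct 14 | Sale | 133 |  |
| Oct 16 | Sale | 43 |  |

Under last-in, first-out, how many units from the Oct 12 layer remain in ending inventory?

Oct 14, 133 sold [LIFO — newest first]: 133 @ $17.05 = $2,267.65
Oct 16, 43 sold [LIFO — newest first]: 43 @ $17.05 = $733.15
Total COGS = $2,267.65 + $733.15 = $3,000.80
Ending inventory: 163 @ $22.50 + 53 @ $17.70 + 28 @ $17.05 = $5,083.00
Check: goods available $8,083.80 = COGS $3,000.80 + ending $5,083.00

28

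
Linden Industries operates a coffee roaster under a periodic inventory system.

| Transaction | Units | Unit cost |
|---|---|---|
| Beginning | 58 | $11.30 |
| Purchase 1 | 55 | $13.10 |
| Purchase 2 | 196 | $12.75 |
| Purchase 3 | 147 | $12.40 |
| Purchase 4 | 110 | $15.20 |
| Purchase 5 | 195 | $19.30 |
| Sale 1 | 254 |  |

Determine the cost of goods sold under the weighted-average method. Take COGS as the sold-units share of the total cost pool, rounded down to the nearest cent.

Sale 1, sell 254: 254/761 × $11,133.20 → $3,715.94
Ending inventory (cost pool remaining) = $7,417.26

COGS = $3,715.94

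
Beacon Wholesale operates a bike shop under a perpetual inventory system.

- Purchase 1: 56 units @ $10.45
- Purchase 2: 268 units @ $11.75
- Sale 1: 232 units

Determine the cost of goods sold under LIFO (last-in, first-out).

COGS = $2,726.00

Sale 1 (232) [LIFO — newest first]: 232 @ $11.75 = $2,726.00
Ending inventory: 56 @ $10.45 + 36 @ $11.75 = $1,008.20
Check: goods available $3,734.20 = COGS $2,726.00 + ending $1,008.20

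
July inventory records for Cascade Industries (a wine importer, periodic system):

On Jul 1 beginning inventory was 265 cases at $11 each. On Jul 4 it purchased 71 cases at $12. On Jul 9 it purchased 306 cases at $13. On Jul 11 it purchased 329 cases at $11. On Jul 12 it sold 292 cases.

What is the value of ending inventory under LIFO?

Ending inventory = $8,152

Jul 12, 292 sold [LIFO — newest first]: 292 @ $11 = $3,212
Ending inventory: 265 @ $11 + 71 @ $12 + 306 @ $13 + 37 @ $11 = $8,152
Check: goods available $11,364 = COGS $3,212 + ending $8,152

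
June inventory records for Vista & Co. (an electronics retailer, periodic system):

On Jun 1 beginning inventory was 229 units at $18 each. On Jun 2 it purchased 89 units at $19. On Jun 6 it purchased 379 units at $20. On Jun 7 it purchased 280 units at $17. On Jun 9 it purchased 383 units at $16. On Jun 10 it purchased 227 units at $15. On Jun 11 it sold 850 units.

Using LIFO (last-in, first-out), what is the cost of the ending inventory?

Ending inventory = $14,073

Jun 11, 850 sold [LIFO — newest first]: 227 @ $15 + 383 @ $16 + 240 @ $17 = $13,613
Ending inventory: 229 @ $18 + 89 @ $19 + 379 @ $20 + 40 @ $17 = $14,073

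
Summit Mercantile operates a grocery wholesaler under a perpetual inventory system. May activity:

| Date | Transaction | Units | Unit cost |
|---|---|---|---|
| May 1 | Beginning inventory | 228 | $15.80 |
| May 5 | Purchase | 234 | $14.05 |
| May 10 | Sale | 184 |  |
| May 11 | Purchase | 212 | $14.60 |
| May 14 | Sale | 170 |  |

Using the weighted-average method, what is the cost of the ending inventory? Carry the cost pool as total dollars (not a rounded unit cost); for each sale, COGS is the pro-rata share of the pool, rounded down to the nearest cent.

After May 1: 228 on hand, pool $3,602.40 (≈ $15.8000 each)
After May 5: 462 on hand, pool $6,890.10 (≈ $14.9136 each)
May 10, sell 184: 184/462 × $6,890.10 → $2,744.10
After May 11: 490 on hand, pool $7,241.20 (≈ $14.7780 each)
May 14, sell 170: 170/490 × $7,241.20 → $2,512.25
Total COGS = $2,744.10 + $2,512.25 = $5,256.35
Ending inventory (cost pool remaining) = $4,728.95

Ending inventory = $4,728.95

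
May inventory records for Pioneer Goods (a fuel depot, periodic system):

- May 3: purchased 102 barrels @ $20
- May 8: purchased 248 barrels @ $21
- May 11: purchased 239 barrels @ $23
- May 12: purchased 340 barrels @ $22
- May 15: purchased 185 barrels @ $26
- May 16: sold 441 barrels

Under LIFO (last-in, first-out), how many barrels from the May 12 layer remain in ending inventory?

May 16, 441 sold [LIFO — newest first]: 185 @ $26 + 256 @ $22 = $10,442
Ending inventory: 102 @ $20 + 248 @ $21 + 239 @ $23 + 84 @ $22 = $14,593

84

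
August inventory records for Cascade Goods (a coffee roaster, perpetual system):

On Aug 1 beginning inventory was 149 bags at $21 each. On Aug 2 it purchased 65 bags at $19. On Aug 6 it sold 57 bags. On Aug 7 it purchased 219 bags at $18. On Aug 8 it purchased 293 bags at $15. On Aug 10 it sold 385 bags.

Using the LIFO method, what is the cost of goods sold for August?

Aug 6, 57 sold [LIFO — newest first]: 57 @ $19 = $1,083
Aug 10, 385 sold [LIFO — newest first]: 293 @ $15 + 92 @ $18 = $6,051
Total COGS = $1,083 + $6,051 = $7,134
Ending inventory: 149 @ $21 + 8 @ $19 + 127 @ $18 = $5,567
Check: goods available $12,701 = COGS $7,134 + ending $5,567

COGS = $7,134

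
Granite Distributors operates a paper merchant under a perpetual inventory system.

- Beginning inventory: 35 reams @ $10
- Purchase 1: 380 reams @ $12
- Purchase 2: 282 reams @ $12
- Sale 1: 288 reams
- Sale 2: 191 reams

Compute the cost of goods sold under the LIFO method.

COGS = $5,748

Sale 1 (288) [LIFO — newest first]: 282 @ $12 + 6 @ $12 = $3,456
Sale 2 (191) [LIFO — newest first]: 191 @ $12 = $2,292
Total COGS = $3,456 + $2,292 = $5,748
Ending inventory: 35 @ $10 + 183 @ $12 = $2,546
Check: goods available $8,294 = COGS $5,748 + ending $2,546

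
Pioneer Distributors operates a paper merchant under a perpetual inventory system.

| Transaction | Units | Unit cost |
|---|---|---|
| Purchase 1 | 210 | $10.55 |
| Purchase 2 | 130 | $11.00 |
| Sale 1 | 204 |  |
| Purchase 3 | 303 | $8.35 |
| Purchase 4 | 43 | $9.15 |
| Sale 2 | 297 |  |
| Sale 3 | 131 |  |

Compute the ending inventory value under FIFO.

Sale 1 (204) [FIFO — oldest first]: 204 @ $10.55 = $2,152.20
Sale 2 (297) [FIFO — oldest first]: 6 @ $10.55 + 130 @ $11.00 + 161 @ $8.35 = $2,837.65
Sale 3 (131) [FIFO — oldest first]: 131 @ $8.35 = $1,093.85
Total COGS = $2,152.20 + $2,837.65 + $1,093.85 = $6,083.70
Ending inventory: 11 @ $8.35 + 43 @ $9.15 = $485.30
Check: goods available $6,569.00 = COGS $6,083.70 + ending $485.30

Ending inventory = $485.30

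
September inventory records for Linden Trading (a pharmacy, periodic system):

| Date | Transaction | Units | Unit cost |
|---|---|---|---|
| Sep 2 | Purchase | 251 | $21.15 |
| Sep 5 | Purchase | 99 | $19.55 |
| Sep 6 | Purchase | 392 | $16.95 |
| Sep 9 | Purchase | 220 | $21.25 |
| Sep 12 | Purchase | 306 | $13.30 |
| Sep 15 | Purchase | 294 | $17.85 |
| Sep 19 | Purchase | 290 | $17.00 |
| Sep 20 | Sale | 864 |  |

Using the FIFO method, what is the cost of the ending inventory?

Ending inventory = $16,330.20

Sep 20, 864 sold [FIFO — oldest first]: 251 @ $21.15 + 99 @ $19.55 + 392 @ $16.95 + 122 @ $21.25 = $16,481.00
Ending inventory: 98 @ $21.25 + 306 @ $13.30 + 294 @ $17.85 + 290 @ $17.00 = $16,330.20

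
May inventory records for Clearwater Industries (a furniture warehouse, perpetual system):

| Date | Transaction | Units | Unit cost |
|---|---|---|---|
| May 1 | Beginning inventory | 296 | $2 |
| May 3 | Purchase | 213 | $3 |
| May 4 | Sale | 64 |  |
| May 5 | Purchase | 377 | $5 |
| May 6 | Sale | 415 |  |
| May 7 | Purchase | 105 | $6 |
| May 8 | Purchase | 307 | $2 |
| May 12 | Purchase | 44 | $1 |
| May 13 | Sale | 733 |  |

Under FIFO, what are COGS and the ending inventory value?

May 4, 64 sold [FIFO — oldest first]: 64 @ $2 = $128
May 6, 415 sold [FIFO — oldest first]: 232 @ $2 + 183 @ $3 = $1,013
May 13, 733 sold [FIFO — oldest first]: 30 @ $3 + 377 @ $5 + 105 @ $6 + 221 @ $2 = $3,047
Total COGS = $128 + $1,013 + $3,047 = $4,188
Ending inventory: 86 @ $2 + 44 @ $1 = $216

COGS = $4,188; ending inventory = $216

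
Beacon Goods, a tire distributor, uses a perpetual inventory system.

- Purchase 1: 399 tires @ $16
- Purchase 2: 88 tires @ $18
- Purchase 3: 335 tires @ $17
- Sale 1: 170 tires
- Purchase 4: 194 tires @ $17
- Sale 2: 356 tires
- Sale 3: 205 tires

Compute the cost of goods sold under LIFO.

COGS = $12,401

Sale 1 (170) [LIFO — newest first]: 170 @ $17 = $2,890
Sale 2 (356) [LIFO — newest first]: 194 @ $17 + 162 @ $17 = $6,052
Sale 3 (205) [LIFO — newest first]: 3 @ $17 + 88 @ $18 + 114 @ $16 = $3,459
Total COGS = $2,890 + $6,052 + $3,459 = $12,401
Ending inventory: 285 @ $16 = $4,560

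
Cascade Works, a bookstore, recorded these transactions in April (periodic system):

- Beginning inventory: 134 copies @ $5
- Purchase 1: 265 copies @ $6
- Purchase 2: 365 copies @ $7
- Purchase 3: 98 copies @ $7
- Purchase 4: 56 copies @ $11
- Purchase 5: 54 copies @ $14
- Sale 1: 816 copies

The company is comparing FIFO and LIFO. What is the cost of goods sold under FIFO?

FIFO COGS: 134 @ $5 + 265 @ $6 + 365 @ $7 + 52 @ $7 = $5,179
LIFO COGS: 54 @ $14 + 56 @ $11 + 98 @ $7 + 365 @ $7 + 243 @ $6 = $6,071

COGS = $5,179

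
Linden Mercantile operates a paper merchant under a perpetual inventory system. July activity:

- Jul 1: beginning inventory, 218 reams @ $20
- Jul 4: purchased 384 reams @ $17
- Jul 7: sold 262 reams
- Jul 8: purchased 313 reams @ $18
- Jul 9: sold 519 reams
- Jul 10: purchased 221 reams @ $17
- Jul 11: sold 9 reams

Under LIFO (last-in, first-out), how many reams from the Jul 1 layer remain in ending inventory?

Jul 7, 262 sold [LIFO — newest first]: 262 @ $17 = $4,454
Jul 9, 519 sold [LIFO — newest first]: 313 @ $18 + 122 @ $17 + 84 @ $20 = $9,388
Jul 11, 9 sold [LIFO — newest first]: 9 @ $17 = $153
Total COGS = $4,454 + $9,388 + $153 = $13,995
Ending inventory: 134 @ $20 + 212 @ $17 = $6,284
Check: goods available $20,279 = COGS $13,995 + ending $6,284

134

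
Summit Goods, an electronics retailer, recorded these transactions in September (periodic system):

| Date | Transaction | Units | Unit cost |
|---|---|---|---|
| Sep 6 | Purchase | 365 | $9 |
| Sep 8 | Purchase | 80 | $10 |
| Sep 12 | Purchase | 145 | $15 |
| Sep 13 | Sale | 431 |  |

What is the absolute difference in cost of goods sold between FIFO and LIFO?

$884

FIFO COGS: 365 @ $9 + 66 @ $10 = $3,945
LIFO COGS: 145 @ $15 + 80 @ $10 + 206 @ $9 = $4,829
Difference = |$3,945 − $4,829| = $884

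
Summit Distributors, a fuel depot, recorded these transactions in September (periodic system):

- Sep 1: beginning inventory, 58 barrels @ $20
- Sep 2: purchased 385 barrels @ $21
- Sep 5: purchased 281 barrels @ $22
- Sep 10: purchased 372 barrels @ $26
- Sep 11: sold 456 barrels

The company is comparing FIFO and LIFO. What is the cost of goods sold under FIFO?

COGS = $9,531

FIFO COGS: 58 @ $20 + 385 @ $21 + 13 @ $22 = $9,531
LIFO COGS: 372 @ $26 + 84 @ $22 = $11,520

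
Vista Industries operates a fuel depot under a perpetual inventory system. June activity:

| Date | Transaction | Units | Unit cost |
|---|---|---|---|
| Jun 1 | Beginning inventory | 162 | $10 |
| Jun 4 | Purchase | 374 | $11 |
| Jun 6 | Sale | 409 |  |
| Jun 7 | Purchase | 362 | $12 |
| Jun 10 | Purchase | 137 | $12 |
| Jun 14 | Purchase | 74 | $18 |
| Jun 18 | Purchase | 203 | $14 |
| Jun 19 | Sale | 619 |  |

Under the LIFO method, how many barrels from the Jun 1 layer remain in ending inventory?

127

Jun 6, 409 sold [LIFO — newest first]: 374 @ $11 + 35 @ $10 = $4,464
Jun 19, 619 sold [LIFO — newest first]: 203 @ $14 + 74 @ $18 + 137 @ $12 + 205 @ $12 = $8,278
Total COGS = $4,464 + $8,278 = $12,742
Ending inventory: 127 @ $10 + 157 @ $12 = $3,154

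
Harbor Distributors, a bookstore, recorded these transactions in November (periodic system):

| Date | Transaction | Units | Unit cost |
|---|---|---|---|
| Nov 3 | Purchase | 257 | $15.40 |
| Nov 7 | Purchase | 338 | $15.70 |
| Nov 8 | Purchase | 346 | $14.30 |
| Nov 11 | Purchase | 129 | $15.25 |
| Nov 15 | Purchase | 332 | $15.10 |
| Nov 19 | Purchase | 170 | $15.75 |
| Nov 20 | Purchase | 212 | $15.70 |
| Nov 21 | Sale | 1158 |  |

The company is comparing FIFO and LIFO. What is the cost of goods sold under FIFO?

FIFO COGS: 257 @ $15.40 + 338 @ $15.70 + 346 @ $14.30 + 129 @ $15.25 + 88 @ $15.10 = $17,508.25
LIFO COGS: 212 @ $15.70 + 170 @ $15.75 + 332 @ $15.10 + 129 @ $15.25 + 315 @ $14.30 = $17,490.85

COGS = $17,508.25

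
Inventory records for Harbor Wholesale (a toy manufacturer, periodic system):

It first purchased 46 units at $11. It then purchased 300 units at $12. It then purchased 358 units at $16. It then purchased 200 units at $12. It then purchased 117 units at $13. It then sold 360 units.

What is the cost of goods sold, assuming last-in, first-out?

COGS = $4,609

Sale 1 (360) [LIFO — newest first]: 117 @ $13 + 200 @ $12 + 43 @ $16 = $4,609
Ending inventory: 46 @ $11 + 300 @ $12 + 315 @ $16 = $9,146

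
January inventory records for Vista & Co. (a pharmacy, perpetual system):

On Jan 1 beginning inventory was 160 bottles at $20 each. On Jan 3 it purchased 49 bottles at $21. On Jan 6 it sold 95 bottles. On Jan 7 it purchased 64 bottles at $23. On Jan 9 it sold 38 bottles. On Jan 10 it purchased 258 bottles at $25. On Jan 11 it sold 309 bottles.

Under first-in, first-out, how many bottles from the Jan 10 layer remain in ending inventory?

Jan 6, 95 sold [FIFO — oldest first]: 95 @ $20 = $1,900
Jan 9, 38 sold [FIFO — oldest first]: 38 @ $20 = $760
Jan 11, 309 sold [FIFO — oldest first]: 27 @ $20 + 49 @ $21 + 64 @ $23 + 169 @ $25 = $7,266
Total COGS = $1,900 + $760 + $7,266 = $9,926
Ending inventory: 89 @ $25 = $2,225

89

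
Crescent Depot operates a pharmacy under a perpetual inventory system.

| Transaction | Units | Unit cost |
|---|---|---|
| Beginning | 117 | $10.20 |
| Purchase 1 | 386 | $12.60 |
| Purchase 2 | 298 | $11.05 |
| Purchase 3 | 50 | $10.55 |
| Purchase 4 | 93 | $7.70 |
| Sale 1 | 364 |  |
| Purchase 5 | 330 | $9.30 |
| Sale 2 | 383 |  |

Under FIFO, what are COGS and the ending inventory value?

COGS = $8,753.20; ending inventory = $4,909.30

Sale 1 (364) [FIFO — oldest first]: 117 @ $10.20 + 247 @ $12.60 = $4,305.60
Sale 2 (383) [FIFO — oldest first]: 139 @ $12.60 + 244 @ $11.05 = $4,447.60
Total COGS = $4,305.60 + $4,447.60 = $8,753.20
Ending inventory: 54 @ $11.05 + 50 @ $10.55 + 93 @ $7.70 + 330 @ $9.30 = $4,909.30
Check: goods available $13,662.50 = COGS $8,753.20 + ending $4,909.30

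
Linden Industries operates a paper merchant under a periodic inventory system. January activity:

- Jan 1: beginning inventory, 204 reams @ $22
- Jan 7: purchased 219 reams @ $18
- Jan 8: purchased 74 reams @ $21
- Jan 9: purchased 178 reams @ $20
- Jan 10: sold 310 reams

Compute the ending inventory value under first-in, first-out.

Ending inventory = $7,148

Jan 10, 310 sold [FIFO — oldest first]: 204 @ $22 + 106 @ $18 = $6,396
Ending inventory: 113 @ $18 + 74 @ $21 + 178 @ $20 = $7,148
Check: goods available $13,544 = COGS $6,396 + ending $7,148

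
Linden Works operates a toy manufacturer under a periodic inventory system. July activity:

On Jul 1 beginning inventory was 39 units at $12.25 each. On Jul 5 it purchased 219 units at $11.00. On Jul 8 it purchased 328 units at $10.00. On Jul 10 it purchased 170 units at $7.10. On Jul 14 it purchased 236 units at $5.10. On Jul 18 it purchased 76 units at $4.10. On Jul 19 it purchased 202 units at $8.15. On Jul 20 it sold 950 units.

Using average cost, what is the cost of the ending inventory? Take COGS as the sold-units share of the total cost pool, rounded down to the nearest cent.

Ending inventory = $2,654.56

Jul 20, sell 950: 950/1270 × $10,535.25 → $7,880.69
Ending inventory (cost pool remaining) = $2,654.56
Check: goods available $10,535.25 = COGS $7,880.69 + ending $2,654.56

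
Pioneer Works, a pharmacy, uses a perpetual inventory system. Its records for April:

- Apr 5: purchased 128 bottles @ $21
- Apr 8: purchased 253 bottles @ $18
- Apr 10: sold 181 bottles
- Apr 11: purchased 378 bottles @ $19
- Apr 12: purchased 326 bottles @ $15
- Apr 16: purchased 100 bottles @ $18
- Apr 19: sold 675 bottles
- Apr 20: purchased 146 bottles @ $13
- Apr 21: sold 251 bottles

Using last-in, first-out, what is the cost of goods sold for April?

COGS = $18,572

Apr 10, 181 sold [LIFO — newest first]: 181 @ $18 = $3,258
Apr 19, 675 sold [LIFO — newest first]: 100 @ $18 + 326 @ $15 + 249 @ $19 = $11,421
Apr 21, 251 sold [LIFO — newest first]: 146 @ $13 + 105 @ $19 = $3,893
Total COGS = $3,258 + $11,421 + $3,893 = $18,572
Ending inventory: 128 @ $21 + 72 @ $18 + 24 @ $19 = $4,440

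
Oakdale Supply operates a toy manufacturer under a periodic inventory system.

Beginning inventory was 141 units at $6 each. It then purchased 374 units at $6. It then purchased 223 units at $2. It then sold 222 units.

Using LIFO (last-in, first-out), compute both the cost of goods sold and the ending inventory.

Sale 1 (222) [LIFO — newest first]: 222 @ $2 = $444
Ending inventory: 141 @ $6 + 374 @ $6 + 1 @ $2 = $3,092

COGS = $444; ending inventory = $3,092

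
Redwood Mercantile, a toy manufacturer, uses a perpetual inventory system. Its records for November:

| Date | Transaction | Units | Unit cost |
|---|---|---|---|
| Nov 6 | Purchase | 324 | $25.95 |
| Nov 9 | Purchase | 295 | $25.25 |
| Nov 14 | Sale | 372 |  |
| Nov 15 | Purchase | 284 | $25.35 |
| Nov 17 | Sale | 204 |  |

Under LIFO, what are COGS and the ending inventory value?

Nov 14, 372 sold [LIFO — newest first]: 295 @ $25.25 + 77 @ $25.95 = $9,446.90
Nov 17, 204 sold [LIFO — newest first]: 204 @ $25.35 = $5,171.40
Total COGS = $9,446.90 + $5,171.40 = $14,618.30
Ending inventory: 247 @ $25.95 + 80 @ $25.35 = $8,437.65

COGS = $14,618.30; ending inventory = $8,437.65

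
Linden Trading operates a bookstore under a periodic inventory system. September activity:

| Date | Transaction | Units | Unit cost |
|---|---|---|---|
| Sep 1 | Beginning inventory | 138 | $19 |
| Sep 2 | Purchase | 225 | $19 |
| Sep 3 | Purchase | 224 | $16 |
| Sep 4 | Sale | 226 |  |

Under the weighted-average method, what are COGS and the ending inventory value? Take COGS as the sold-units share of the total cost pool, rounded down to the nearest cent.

Sep 4, sell 226: 226/587 × $10,481.00 → $4,035.27
Ending inventory (cost pool remaining) = $6,445.73
Check: goods available $10,481.00 = COGS $4,035.27 + ending $6,445.73

COGS = $4,035.27; ending inventory = $6,445.73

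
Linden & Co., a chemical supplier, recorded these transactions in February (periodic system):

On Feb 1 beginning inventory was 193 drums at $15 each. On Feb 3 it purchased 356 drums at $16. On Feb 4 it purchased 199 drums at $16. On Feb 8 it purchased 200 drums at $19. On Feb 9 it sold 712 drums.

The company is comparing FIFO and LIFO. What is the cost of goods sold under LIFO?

FIFO COGS: 193 @ $15 + 356 @ $16 + 163 @ $16 = $11,199
LIFO COGS: 200 @ $19 + 199 @ $16 + 313 @ $16 = $11,992

COGS = $11,992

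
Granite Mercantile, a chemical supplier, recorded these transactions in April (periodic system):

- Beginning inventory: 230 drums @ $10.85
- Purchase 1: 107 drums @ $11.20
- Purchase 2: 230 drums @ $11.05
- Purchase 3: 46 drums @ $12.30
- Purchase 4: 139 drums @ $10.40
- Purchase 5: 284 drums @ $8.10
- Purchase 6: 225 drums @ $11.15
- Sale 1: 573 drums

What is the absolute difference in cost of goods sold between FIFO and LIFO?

$834.45

FIFO COGS: 230 @ $10.85 + 107 @ $11.20 + 230 @ $11.05 + 6 @ $12.30 = $6,309.20
LIFO COGS: 225 @ $11.15 + 284 @ $8.10 + 64 @ $10.40 = $5,474.75
Difference = |$6,309.20 − $5,474.75| = $834.45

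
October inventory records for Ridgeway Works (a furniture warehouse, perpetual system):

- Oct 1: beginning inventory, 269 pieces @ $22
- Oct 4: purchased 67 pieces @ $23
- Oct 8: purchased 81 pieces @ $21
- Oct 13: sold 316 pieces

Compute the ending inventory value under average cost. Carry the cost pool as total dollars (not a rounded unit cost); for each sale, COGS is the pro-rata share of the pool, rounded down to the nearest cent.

After Oct 1: 269 on hand, pool $5,918.00 (≈ $22.0000 each)
After Oct 4: 336 on hand, pool $7,459.00 (≈ $22.1994 each)
After Oct 8: 417 on hand, pool $9,160.00 (≈ $21.9664 each)
Oct 13, sell 316: 316/417 × $9,160.00 → $6,941.39
Ending inventory (cost pool remaining) = $2,218.61
Check: goods available $9,160.00 = COGS $6,941.39 + ending $2,218.61

Ending inventory = $2,218.61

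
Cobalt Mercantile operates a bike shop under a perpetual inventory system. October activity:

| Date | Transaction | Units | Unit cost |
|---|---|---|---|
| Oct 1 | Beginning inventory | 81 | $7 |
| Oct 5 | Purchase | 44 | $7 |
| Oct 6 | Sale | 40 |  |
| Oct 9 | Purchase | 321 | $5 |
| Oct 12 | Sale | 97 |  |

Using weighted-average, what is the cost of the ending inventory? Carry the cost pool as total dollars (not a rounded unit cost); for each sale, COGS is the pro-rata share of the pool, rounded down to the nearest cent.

Ending inventory = $1,674.39

After Oct 1: 81 on hand, pool $567.00 (≈ $7.0000 each)
After Oct 5: 125 on hand, pool $875.00 (≈ $7.0000 each)
Oct 6, sell 40: 40/125 × $875.00 → $280.00
After Oct 9: 406 on hand, pool $2,200.00 (≈ $5.4187 each)
Oct 12, sell 97: 97/406 × $2,200.00 → $525.61
Total COGS = $280.00 + $525.61 = $805.61
Ending inventory (cost pool remaining) = $1,674.39
Check: goods available $2,480.00 = COGS $805.61 + ending $1,674.39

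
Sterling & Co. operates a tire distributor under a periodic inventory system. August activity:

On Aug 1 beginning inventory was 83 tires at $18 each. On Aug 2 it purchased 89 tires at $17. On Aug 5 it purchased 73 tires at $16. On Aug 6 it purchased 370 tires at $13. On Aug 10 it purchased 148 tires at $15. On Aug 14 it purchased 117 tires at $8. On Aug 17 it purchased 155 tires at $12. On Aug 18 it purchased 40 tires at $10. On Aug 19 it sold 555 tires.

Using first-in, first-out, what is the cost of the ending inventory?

Aug 19, 555 sold [FIFO — oldest first]: 83 @ $18 + 89 @ $17 + 73 @ $16 + 310 @ $13 = $8,205
Ending inventory: 60 @ $13 + 148 @ $15 + 117 @ $8 + 155 @ $12 + 40 @ $10 = $6,196
Check: goods available $14,401 = COGS $8,205 + ending $6,196

Ending inventory = $6,196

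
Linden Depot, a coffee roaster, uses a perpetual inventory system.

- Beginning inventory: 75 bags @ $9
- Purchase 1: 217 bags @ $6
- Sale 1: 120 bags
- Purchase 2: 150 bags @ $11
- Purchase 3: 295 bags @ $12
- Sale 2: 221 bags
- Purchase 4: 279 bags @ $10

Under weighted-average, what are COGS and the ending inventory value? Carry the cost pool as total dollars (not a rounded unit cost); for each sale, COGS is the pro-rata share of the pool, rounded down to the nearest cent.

COGS = $3,088.55; ending inventory = $6,868.45

After Beginning: 75 on hand, pool $675.00 (≈ $9.0000 each)
After Purchase 1: 292 on hand, pool $1,977.00 (≈ $6.7705 each)
Sale 1, sell 120: 120/292 × $1,977.00 → $812.46
After Purchase 2: 322 on hand, pool $2,814.54 (≈ $8.7408 each)
After Purchase 3: 617 on hand, pool $6,354.54 (≈ $10.2991 each)
Sale 2, sell 221: 221/617 × $6,354.54 → $2,276.09
After Purchase 4: 675 on hand, pool $6,868.45 (≈ $10.1755 each)
Total COGS = $812.46 + $2,276.09 = $3,088.55
Ending inventory (cost pool remaining) = $6,868.45
Check: goods available $9,957.00 = COGS $3,088.55 + ending $6,868.45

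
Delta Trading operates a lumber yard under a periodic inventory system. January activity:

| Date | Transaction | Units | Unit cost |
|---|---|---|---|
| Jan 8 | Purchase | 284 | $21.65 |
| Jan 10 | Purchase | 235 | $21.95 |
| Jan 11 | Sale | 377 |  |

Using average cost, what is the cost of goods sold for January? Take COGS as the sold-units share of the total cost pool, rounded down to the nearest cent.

COGS = $8,213.26

Jan 11, sell 377: 377/519 × $11,306.85 → $8,213.26
Ending inventory (cost pool remaining) = $3,093.59
Check: goods available $11,306.85 = COGS $8,213.26 + ending $3,093.59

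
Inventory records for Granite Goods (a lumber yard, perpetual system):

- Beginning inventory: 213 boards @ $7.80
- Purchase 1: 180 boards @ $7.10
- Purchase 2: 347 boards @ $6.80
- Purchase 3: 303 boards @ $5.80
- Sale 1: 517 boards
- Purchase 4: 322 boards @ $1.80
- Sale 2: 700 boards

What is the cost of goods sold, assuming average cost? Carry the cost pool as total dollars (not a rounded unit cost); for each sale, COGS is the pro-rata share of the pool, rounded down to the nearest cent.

After Beginning: 213 on hand, pool $1,661.40 (≈ $7.8000 each)
After Purchase 1: 393 on hand, pool $2,939.40 (≈ $7.4794 each)
After Purchase 2: 740 on hand, pool $5,299.00 (≈ $7.1608 each)
After Purchase 3: 1043 on hand, pool $7,056.40 (≈ $6.7655 each)
Sale 1, sell 517: 517/1043 × $7,056.40 → $3,497.75
After Purchase 4: 848 on hand, pool $4,138.25 (≈ $4.8800 each)
Sale 2, sell 700: 700/848 × $4,138.25 → $3,416.00
Total COGS = $3,497.75 + $3,416.00 = $6,913.75
Ending inventory (cost pool remaining) = $722.25
Check: goods available $7,636.00 = COGS $6,913.75 + ending $722.25

COGS = $6,913.75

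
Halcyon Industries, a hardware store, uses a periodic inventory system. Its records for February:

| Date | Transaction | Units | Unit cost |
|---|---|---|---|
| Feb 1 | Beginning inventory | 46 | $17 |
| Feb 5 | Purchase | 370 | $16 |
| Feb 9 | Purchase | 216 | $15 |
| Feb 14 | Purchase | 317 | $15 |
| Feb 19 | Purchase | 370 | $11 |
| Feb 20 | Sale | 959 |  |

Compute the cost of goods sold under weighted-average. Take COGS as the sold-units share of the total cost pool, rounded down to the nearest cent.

COGS = $13,644.84

Feb 20, sell 959: 959/1319 × $18,767.00 → $13,644.84
Ending inventory (cost pool remaining) = $5,122.16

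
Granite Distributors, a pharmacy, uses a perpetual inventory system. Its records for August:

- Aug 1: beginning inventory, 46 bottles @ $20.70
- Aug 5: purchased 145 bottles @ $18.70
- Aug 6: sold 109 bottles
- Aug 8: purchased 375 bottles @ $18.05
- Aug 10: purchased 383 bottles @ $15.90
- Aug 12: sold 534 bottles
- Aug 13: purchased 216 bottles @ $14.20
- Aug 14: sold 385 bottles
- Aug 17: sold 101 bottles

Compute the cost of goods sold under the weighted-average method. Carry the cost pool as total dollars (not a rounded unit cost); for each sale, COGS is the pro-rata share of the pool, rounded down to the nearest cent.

COGS = $19,015.25

After Aug 1: 46 on hand, pool $952.20 (≈ $20.7000 each)
After Aug 5: 191 on hand, pool $3,663.70 (≈ $19.1817 each)
Aug 6, sell 109: 109/191 × $3,663.70 → $2,090.80
After Aug 8: 457 on hand, pool $8,341.65 (≈ $18.2531 each)
After Aug 10: 840 on hand, pool $14,431.35 (≈ $17.1802 each)
Aug 12, sell 534: 534/840 × $14,431.35 → $9,174.21
After Aug 13: 522 on hand, pool $8,324.34 (≈ $15.9470 each)
Aug 14, sell 385: 385/522 × $8,324.34 → $6,139.59
Aug 17, sell 101: 101/137 × $2,184.75 → $1,610.65
Total COGS = $2,090.80 + $9,174.21 + $6,139.59 + $1,610.65 = $19,015.25
Ending inventory (cost pool remaining) = $574.10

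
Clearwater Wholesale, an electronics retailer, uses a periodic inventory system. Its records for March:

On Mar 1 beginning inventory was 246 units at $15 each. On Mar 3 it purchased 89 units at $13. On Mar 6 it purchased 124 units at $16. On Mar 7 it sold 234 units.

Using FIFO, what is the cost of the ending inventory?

Mar 7, 234 sold [FIFO — oldest first]: 234 @ $15 = $3,510
Ending inventory: 12 @ $15 + 89 @ $13 + 124 @ $16 = $3,321

Ending inventory = $3,321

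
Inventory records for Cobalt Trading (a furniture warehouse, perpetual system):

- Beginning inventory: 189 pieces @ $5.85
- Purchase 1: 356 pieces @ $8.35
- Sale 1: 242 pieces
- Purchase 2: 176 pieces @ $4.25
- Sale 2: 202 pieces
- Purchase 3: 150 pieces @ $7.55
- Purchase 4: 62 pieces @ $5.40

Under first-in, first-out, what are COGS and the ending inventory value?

Sale 1 (242) [FIFO — oldest first]: 189 @ $5.85 + 53 @ $8.35 = $1,548.20
Sale 2 (202) [FIFO — oldest first]: 202 @ $8.35 = $1,686.70
Total COGS = $1,548.20 + $1,686.70 = $3,234.90
Ending inventory: 101 @ $8.35 + 176 @ $4.25 + 150 @ $7.55 + 62 @ $5.40 = $3,058.65
Check: goods available $6,293.55 = COGS $3,234.90 + ending $3,058.65

COGS = $3,234.90; ending inventory = $3,058.65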